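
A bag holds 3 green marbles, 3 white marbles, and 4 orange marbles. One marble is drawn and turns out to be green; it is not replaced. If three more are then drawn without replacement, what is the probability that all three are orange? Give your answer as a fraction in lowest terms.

With the first marble removed, 4 orange remain out of 9.
P = 4/9 × 3/8 × 2/7 = 24/504 = 1/21.

1/21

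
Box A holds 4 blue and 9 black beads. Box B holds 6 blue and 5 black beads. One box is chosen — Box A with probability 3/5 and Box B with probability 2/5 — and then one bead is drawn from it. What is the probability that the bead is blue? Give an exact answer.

288/715

From Box A: P(blue) = 4/13.
From Box B: P(blue) = 6/11.
Total probability = (3/5)(4/13) + (2/5)(6/11) = 288/715.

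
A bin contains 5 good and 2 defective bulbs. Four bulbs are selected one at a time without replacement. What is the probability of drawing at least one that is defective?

6/7

P(no defective) = 5/7 × 4/6 × 3/5 × 2/4 = 120/840 = 1/7.
P(at least one) = 1 − 1/7 = 6/7.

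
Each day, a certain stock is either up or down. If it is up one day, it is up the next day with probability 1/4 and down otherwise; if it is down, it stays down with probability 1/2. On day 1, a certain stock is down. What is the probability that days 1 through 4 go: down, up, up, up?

Day 1 is given. For each transition, use the conditional probability from the current state:
P(up | down) = 1/2; P(up | up) = 1/4; P(up | up) = 1/4.
P = 1/2 × 1/4 × 1/4 = 1/32.

1/32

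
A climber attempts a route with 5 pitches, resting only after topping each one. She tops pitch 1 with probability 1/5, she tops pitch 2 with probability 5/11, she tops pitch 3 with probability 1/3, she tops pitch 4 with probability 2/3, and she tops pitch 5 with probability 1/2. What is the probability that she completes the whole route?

1/99

The events are sequential, so multiply the conditional probabilities:
P = 1/5 × 5/11 × 1/3 × 2/3 × 1/2 = 10/990 = 1/99.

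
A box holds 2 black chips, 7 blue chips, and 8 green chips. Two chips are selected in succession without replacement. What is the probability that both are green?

7/34

P(every draw is green) = 8/17 × 7/16 = 56/272 = 7/34.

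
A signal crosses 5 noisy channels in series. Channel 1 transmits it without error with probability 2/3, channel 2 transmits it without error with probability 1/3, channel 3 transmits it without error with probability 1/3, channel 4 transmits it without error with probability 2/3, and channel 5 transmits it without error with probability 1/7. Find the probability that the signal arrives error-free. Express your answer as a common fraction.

The events are sequential, so multiply the conditional probabilities:
P = 2/3 × 1/3 × 1/3 × 2/3 × 1/7 = 4/567.

4/567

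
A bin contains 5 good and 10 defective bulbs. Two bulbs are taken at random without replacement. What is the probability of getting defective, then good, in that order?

Each draw changes the counts, so multiply the conditional probabilities along the sequence:
P = 10/15 × 5/14 = 50/210 = 5/21.

5/21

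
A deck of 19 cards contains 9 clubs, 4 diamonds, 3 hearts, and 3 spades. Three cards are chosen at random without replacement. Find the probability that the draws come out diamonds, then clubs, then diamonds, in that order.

6/323

Multiply the probability of each draw given the previous ones:
P = 4/19 × 9/18 × 3/17 = 108/5814 = 6/323.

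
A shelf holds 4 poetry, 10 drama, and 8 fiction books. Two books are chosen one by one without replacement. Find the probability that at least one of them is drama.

5/7

P(no drama) = 12/22 × 11/21 = 132/462 = 2/7.
P(at least one) = 1 − 2/7 = 5/7.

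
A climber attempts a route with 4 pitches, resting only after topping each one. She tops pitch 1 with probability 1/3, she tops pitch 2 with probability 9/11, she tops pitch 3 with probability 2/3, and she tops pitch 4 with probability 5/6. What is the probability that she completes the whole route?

5/33

Multiplying along the chain,
P = 1/3 × 9/11 × 2/3 × 5/6 = 90/594 = 5/33.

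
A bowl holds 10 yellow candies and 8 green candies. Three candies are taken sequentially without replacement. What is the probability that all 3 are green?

P(all green) = 8/18 × 7/17 × 6/16 = 336/4896 = 7/102.

7/102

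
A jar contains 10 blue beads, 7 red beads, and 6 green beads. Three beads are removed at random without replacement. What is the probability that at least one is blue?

135/161

P(no blue) = 13/23 × 12/22 × 11/21 = 1716/10626 = 26/161.
P(at least one) = 1 − 26/161 = 135/161.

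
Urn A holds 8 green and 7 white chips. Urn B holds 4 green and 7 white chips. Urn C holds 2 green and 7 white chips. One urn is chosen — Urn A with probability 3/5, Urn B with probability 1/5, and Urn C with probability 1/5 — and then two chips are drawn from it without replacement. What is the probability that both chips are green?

371/1980

From Urn A: P(both green) = (8/15)(7/14) = 4/15.
From Urn B: P(both green) = (4/11)(3/10) = 6/55.
From Urn C: P(both green) = (2/9)(1/8) = 1/36.
Total probability = (3/5)(4/15) + (1/5)(6/55) + (1/5)(1/36) = 371/1980.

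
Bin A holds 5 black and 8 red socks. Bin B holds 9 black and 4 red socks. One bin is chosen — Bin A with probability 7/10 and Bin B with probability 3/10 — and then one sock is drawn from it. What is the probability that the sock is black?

From Bin A: P(black) = 5/13.
From Bin B: P(black) = 9/13.
Total probability = (7/10)(5/13) + (3/10)(9/13) = 31/65.

31/65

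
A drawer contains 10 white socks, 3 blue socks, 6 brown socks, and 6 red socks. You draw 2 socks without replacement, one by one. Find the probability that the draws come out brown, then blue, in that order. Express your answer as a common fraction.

Multiply the probability of each draw given the previous ones:
P = 6/25 × 3/24 = 18/600 = 3/100.

3/100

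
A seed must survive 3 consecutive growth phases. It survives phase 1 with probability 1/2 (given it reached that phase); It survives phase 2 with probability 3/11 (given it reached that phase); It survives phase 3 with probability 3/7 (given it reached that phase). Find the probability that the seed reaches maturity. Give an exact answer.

Each stage is reached only if all earlier stages succeed, so
P = 1/2 × 3/11 × 3/7 = 9/154.

9/154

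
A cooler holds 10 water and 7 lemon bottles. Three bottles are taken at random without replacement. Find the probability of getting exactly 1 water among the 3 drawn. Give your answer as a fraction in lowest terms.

One ordering (water drawn first) has probability 10/17 × 7/16 × 6/15 = 420/4080 = 7/68.
There are C(3,1) = 3 such orderings, each equally likely, so P = 3 × 7/68 = 21/68.

21/68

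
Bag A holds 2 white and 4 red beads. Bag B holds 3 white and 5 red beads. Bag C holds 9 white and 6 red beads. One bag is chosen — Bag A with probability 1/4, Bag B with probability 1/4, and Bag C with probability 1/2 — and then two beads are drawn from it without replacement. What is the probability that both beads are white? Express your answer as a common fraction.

361/1680

From Bag A: P(both white) = (2/6)(1/5) = 1/15.
From Bag B: P(both white) = (3/8)(2/7) = 3/28.
From Bag C: P(both white) = (9/15)(8/14) = 12/35.
Total probability = (1/4)(1/15) + (1/4)(3/28) + (1/2)(12/35) = 361/1680.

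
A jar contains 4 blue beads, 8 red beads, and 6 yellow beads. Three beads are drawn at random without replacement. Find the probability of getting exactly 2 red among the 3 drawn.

35/102

One ordering (red drawn first) has probability 8/18 × 7/17 × 10/16 = 560/4896 = 35/306.
There are C(3,2) = 3 such orderings, each equally likely, so P = 3 × 35/306 = 35/102.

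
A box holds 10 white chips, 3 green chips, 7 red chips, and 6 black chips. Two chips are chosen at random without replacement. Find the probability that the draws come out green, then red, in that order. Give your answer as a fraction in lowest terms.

21/650

Multiply the probability of each draw given the previous ones:
P = 3/26 × 7/25 = 21/650.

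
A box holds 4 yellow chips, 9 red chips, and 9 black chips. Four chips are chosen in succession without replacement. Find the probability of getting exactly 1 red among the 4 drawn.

234/665

One ordering (red drawn first) has probability 9/22 × 13/21 × 12/20 × 11/19 = 15444/175560 = 117/1330.
There are C(4,1) = 4 such orderings, each equally likely, so P = 4 × 117/1330 = 234/665.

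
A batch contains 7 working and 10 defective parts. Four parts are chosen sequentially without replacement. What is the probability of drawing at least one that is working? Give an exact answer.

31/34

P(no working) = 10/17 × 9/16 × 8/15 × 7/14 = 5040/57120 = 3/34.
P(at least one) = 1 − 3/34 = 31/34.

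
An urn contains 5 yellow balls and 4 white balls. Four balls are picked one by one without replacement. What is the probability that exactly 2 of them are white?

One ordering (white drawn first) has probability 4/9 × 3/8 × 5/7 × 4/6 = 240/3024 = 5/63.
There are C(4,2) = 6 such orderings, each equally likely, so P = 6 × 5/63 = 10/21.

10/21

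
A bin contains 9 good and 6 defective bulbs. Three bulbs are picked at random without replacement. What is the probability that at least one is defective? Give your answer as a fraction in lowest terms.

P(no defective) = 9/15 × 8/14 × 7/13 = 504/2730 = 12/65.
P(at least one) = 1 − 12/65 = 53/65.

53/65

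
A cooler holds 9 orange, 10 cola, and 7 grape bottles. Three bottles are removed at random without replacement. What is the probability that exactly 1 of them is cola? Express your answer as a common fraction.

6/13

One ordering (cola drawn first) has probability 10/26 × 16/25 × 15/24 = 2400/15600 = 2/13.
There are C(3,1) = 3 such orderings, each equally likely, so P = 3 × 2/13 = 6/13.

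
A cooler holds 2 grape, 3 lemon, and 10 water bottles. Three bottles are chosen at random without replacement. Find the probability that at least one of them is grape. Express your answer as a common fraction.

P(no grape) = 13/15 × 12/14 × 11/13 = 1716/2730 = 22/35.
P(at least one) = 1 − 22/35 = 13/35.

13/35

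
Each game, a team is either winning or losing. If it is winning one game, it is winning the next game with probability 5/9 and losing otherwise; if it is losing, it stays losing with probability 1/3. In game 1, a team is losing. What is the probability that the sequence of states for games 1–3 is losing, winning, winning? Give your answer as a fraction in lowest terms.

Game 1 is given. For each transition, use the conditional probability from the current state:
P(winning | losing) = 2/3; P(winning | winning) = 5/9.
P = 2/3 × 5/9 = 10/27.

10/27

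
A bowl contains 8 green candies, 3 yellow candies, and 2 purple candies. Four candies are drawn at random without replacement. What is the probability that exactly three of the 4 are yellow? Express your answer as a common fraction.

One ordering (yellow drawn first) has probability 3/13 × 2/12 × 1/11 × 10/10 = 60/17160 = 1/286.
There are C(4,3) = 4 such orderings, each equally likely, so P = 4 × 1/286 = 2/143.

2/143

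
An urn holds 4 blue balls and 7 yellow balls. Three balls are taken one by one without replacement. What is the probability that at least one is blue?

26/33

P(no blue) = 7/11 × 6/10 × 5/9 = 210/990 = 7/33.
P(at least one) = 1 − 7/33 = 26/33.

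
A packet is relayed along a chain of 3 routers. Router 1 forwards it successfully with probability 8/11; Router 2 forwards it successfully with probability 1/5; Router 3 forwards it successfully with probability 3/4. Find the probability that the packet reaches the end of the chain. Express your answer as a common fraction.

Multiplying along the chain,
P = 8/11 × 1/5 × 3/4 = 24/220 = 6/55.

6/55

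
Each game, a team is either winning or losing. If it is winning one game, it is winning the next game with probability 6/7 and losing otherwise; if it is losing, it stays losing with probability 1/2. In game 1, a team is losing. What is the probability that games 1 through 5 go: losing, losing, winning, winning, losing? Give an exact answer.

Game 1 is given. For each transition, use the conditional probability from the current state:
P(losing | losing) = 1/2; P(winning | losing) = 1/2; P(winning | winning) = 6/7; P(losing | winning) = 1/7.
P = 1/2 × 1/2 × 6/7 × 1/7 = 6/196 = 3/98.

3/98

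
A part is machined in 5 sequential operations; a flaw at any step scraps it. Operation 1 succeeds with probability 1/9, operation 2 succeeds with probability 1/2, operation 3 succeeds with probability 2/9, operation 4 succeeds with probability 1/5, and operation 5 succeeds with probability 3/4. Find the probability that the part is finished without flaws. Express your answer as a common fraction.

1/540

Each stage is reached only if all earlier stages succeed, so
P = 1/9 × 1/2 × 2/9 × 1/5 × 3/4 = 6/3240 = 1/540.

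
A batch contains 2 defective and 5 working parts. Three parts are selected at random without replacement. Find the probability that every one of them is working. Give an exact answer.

P(all working) = 5/7 × 4/6 × 3/5 = 60/210 = 2/7.

2/7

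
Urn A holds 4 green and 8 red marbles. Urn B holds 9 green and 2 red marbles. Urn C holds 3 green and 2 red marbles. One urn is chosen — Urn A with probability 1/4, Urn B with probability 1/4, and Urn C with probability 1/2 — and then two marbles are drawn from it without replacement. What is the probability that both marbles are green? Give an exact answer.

From Urn A: P(both green) = (4/12)(3/11) = 1/11.
From Urn B: P(both green) = (9/11)(8/10) = 36/55.
From Urn C: P(both green) = (3/5)(2/4) = 3/10.
Total probability = (1/4)(1/11) + (1/4)(36/55) + (1/2)(3/10) = 37/110.

37/110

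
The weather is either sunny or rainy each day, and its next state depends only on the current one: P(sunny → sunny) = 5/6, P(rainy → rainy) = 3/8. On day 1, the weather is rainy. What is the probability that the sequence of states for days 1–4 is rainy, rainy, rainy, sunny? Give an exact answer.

45/512

Day 1 is given. For each transition, use the conditional probability from the current state:
P(rainy | rainy) = 3/8; P(rainy | rainy) = 3/8; P(sunny | rainy) = 5/8.
P = 3/8 × 3/8 × 5/8 = 45/512.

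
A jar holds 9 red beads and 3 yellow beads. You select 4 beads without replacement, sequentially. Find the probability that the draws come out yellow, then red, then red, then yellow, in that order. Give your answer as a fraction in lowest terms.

2/55

Chain rule:
P = 3/12 × 9/11 × 8/10 × 2/9 = 432/11880 = 2/55.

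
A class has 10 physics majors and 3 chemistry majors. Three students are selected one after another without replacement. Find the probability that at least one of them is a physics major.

P(no physics majors) = 3/13 × 2/12 × 1/11 = 6/1716 = 1/286.
P(at least one) = 1 − 1/286 = 285/286.

285/286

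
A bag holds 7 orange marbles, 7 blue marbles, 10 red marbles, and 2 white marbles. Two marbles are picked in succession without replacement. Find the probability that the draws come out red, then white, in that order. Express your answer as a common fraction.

Each draw changes the counts, so multiply the conditional probabilities along the sequence:
P = 10/26 × 2/25 = 20/650 = 2/65.

2/65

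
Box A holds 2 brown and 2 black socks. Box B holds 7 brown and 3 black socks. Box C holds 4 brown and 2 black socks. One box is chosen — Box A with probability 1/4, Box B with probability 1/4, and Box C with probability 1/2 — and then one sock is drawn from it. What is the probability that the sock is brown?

From Box A: P(brown) = 2/4.
From Box B: P(brown) = 7/10.
From Box C: P(brown) = 4/6.
Total probability = (1/4)(2/4) + (1/4)(7/10) + (1/2)(4/6) = 19/30.

19/30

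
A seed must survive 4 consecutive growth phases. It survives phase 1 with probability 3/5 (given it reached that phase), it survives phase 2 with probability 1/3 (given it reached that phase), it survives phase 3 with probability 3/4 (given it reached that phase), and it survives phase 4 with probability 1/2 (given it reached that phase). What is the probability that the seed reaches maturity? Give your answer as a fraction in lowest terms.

Multiplying along the chain,
P = 3/5 × 1/3 × 3/4 × 1/2 = 9/120 = 3/40.

3/40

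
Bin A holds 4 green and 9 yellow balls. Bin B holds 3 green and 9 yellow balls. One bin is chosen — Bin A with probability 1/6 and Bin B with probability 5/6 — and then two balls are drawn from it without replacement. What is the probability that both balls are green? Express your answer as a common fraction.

29/572

From Bin A: P(both green) = (4/13)(3/12) = 1/13.
From Bin B: P(both green) = (3/12)(2/11) = 1/22.
Total probability = (1/6)(1/13) + (5/6)(1/22) = 29/572.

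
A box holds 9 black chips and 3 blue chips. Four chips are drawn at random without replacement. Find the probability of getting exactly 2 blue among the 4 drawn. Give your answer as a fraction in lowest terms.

12/55

One ordering (blue drawn first) has probability 3/12 × 2/11 × 9/10 × 8/9 = 432/11880 = 2/55.
There are C(4,2) = 6 such orderings, each equally likely, so P = 6 × 2/55 = 12/55.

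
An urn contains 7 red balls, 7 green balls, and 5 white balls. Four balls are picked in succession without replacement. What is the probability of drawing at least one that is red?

P(no red) = 12/19 × 11/18 × 10/17 × 9/16 = 11880/93024 = 165/1292.
P(at least one) = 1 − 165/1292 = 1127/1292.

1127/1292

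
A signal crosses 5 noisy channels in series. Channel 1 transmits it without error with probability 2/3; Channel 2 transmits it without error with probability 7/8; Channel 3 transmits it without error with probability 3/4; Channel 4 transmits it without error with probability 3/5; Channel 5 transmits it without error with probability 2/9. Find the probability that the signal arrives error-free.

7/120

The events are sequential, so multiply the conditional probabilities:
P = 2/3 × 7/8 × 3/4 × 3/5 × 2/9 = 252/4320 = 7/120.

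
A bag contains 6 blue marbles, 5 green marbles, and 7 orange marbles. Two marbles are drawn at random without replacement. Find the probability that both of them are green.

P = 5/18 × 4/17 = 20/306 = 10/153.

10/153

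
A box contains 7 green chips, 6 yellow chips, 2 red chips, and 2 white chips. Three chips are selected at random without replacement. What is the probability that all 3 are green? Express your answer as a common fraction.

P(all green) = 7/17 × 6/16 × 5/15 = 210/4080 = 7/136.

7/136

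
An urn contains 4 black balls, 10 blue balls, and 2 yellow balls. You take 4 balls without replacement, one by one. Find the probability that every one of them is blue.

3/26

P = 10/16 × 9/15 × 8/14 × 7/13 = 5040/43680 = 3/26.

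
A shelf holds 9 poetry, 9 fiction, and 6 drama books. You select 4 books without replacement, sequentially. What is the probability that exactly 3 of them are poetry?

One ordering (poetry drawn first) has probability 9/24 × 8/23 × 7/22 × 15/21 = 7560/255024 = 15/506.
There are C(4,3) = 4 such orderings, each equally likely, so P = 4 × 15/506 = 30/253.

30/253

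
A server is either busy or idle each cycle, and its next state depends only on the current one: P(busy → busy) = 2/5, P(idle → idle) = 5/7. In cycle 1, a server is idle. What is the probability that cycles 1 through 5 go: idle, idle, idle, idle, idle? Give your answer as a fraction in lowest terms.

625/2401

Cycle 1 is given. For each transition, use the conditional probability from the current state:
P(idle | idle) = 5/7; P(idle | idle) = 5/7; P(idle | idle) = 5/7; P(idle | idle) = 5/7.
P = 5/7 × 5/7 × 5/7 × 5/7 = 625/2401.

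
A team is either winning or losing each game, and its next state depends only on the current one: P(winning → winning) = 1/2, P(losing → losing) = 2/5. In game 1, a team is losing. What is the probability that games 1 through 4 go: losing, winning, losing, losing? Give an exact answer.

3/25

Game 1 is given. For each transition, use the conditional probability from the current state:
P(winning | losing) = 3/5; P(losing | winning) = 1/2; P(losing | losing) = 2/5.
P = 3/5 × 1/2 × 2/5 = 6/50 = 3/25.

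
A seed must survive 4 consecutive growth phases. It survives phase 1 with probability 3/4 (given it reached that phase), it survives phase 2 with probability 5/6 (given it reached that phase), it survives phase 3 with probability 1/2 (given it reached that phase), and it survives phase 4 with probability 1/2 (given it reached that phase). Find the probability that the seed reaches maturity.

5/32

Multiplying along the chain,
P = 3/4 × 5/6 × 1/2 × 1/2 = 15/96 = 5/32.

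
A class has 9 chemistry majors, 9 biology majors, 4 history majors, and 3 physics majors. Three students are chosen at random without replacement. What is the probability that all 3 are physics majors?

1/2300

P = 3/25 × 2/24 × 1/23 = 6/13800 = 1/2300.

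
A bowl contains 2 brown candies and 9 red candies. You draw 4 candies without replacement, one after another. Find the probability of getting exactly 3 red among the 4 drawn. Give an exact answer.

One ordering (red drawn first) has probability 9/11 × 8/10 × 7/9 × 2/8 = 1008/7920 = 7/55.
There are C(4,3) = 4 such orderings, each equally likely, so P = 4 × 7/55 = 28/55.

28/55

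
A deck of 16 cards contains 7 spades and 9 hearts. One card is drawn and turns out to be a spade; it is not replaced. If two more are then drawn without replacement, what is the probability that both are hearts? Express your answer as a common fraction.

12/35

With the first card removed, 9 hearts remain out of 15.
P = 9/15 × 8/14 = 72/210 = 12/35.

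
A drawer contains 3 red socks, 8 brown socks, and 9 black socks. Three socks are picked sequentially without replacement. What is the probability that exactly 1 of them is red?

34/95

One ordering (red drawn first) has probability 3/20 × 17/19 × 16/18 = 816/6840 = 34/285.
There are C(3,1) = 3 such orderings, each equally likely, so P = 3 × 34/285 = 34/95.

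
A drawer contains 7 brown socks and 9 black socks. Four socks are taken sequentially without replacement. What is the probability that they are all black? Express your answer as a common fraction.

9/130

P = 9/16 × 8/15 × 7/14 × 6/13 = 3024/43680 = 9/130.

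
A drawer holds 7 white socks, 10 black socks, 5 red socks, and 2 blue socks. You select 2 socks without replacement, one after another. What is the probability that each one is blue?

P(all blue) = 2/24 × 1/23 = 2/552 = 1/276.

1/276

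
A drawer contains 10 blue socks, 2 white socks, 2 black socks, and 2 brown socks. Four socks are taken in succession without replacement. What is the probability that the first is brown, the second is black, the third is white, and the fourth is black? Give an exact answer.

Each draw changes the counts, so multiply the conditional probabilities along the sequence:
P = 2/16 × 2/15 × 2/14 × 1/13 = 8/43680 = 1/5460.

1/5460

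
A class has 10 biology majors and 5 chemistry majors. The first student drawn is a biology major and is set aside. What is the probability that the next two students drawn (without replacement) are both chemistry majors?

With the first student removed, 5 chemistry majors remain out of 14.
P = 5/14 × 4/13 = 20/182 = 10/91.

10/91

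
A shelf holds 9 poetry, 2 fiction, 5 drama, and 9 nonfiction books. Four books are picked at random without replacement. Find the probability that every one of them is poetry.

P(all poetry) = 9/25 × 8/24 × 7/23 × 6/22 = 3024/303600 = 63/6325.

63/6325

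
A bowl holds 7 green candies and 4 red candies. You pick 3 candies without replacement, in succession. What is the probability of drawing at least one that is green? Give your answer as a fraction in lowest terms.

161/165

P(no green) = 4/11 × 3/10 × 2/9 = 24/990 = 4/165.
P(at least one) = 1 − 4/165 = 161/165.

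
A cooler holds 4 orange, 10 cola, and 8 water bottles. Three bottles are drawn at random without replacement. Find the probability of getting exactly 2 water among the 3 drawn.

14/55

One ordering (water drawn first) has probability 8/22 × 7/21 × 14/20 = 784/9240 = 14/165.
There are C(3,2) = 3 such orderings, each equally likely, so P = 3 × 14/165 = 14/55.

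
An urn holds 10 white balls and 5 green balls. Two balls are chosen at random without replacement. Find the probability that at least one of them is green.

4/7

P(no green) = 10/15 × 9/14 = 90/210 = 3/7.
P(at least one) = 1 − 3/7 = 4/7.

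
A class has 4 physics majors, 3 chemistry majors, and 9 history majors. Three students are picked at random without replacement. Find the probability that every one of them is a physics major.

1/140

P(every draw is a physics major) = 4/16 × 3/15 × 2/14 = 24/3360 = 1/140.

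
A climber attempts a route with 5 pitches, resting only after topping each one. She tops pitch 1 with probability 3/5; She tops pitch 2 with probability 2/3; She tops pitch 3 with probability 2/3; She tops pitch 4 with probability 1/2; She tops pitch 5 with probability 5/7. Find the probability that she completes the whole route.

2/21

Each stage is reached only if all earlier stages succeed, so
P = 3/5 × 2/3 × 2/3 × 1/2 × 5/7 = 60/630 = 2/21.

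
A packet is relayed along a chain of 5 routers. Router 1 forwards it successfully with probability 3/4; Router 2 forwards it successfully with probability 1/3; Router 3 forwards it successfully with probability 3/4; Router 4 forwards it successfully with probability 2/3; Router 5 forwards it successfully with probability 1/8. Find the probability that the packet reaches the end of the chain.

1/64

The events are sequential, so multiply the conditional probabilities:
P = 3/4 × 1/3 × 3/4 × 2/3 × 1/8 = 18/1152 = 1/64.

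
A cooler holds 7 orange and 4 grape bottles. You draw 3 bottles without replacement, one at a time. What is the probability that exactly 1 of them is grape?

28/55

One ordering (grape drawn first) has probability 4/11 × 7/10 × 6/9 = 168/990 = 28/165.
There are C(3,1) = 3 such orderings, each equally likely, so P = 3 × 28/165 = 28/55.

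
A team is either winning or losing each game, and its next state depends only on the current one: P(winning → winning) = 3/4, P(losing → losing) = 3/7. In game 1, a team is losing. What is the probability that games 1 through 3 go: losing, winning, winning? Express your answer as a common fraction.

Game 1 is given. For each transition, use the conditional probability from the current state:
P(winning | losing) = 4/7; P(winning | winning) = 3/4.
P = 4/7 × 3/4 = 12/28 = 3/7.

3/7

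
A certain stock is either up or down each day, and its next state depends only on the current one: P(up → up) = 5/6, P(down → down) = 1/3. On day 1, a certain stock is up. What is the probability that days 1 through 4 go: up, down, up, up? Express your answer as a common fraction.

5/54

Day 1 is given. For each transition, use the conditional probability from the current state:
P(down | up) = 1/6; P(up | down) = 2/3; P(up | up) = 5/6.
P = 1/6 × 2/3 × 5/6 = 10/108 = 5/54.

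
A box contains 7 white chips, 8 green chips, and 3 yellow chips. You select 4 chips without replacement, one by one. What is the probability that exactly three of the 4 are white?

One ordering (white drawn first) has probability 7/18 × 6/17 × 5/16 × 11/15 = 2310/73440 = 77/2448.
There are C(4,3) = 4 such orderings, each equally likely, so P = 4 × 77/2448 = 77/612.

77/612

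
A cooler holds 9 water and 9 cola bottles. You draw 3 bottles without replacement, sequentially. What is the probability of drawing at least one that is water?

61/68

P(no water) = 9/18 × 8/17 × 7/16 = 504/4896 = 7/68.
P(at least one) = 1 − 7/68 = 61/68.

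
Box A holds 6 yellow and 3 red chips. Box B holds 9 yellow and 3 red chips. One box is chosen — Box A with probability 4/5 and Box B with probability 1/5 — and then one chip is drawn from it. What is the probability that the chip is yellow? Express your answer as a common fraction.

From Box A: P(yellow) = 6/9.
From Box B: P(yellow) = 9/12.
Total probability = (4/5)(6/9) + (1/5)(9/12) = 41/60.

41/60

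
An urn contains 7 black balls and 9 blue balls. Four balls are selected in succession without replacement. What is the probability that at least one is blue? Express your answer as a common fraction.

51/52

P(no blue) = 7/16 × 6/15 × 5/14 × 4/13 = 840/43680 = 1/52.
P(at least one) = 1 − 1/52 = 51/52.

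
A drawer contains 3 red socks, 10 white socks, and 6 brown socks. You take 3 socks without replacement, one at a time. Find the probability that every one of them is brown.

20/969

P(every draw is brown) = 6/19 × 5/18 × 4/17 = 120/5814 = 20/969.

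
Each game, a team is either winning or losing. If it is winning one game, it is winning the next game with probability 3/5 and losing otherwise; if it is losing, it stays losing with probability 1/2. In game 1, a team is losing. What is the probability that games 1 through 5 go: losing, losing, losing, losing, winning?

1/16

Game 1 is given. For each transition, use the conditional probability from the current state:
P(losing | losing) = 1/2; P(losing | losing) = 1/2; P(losing | losing) = 1/2; P(winning | losing) = 1/2.
P = 1/2 × 1/2 × 1/2 × 1/2 = 1/16.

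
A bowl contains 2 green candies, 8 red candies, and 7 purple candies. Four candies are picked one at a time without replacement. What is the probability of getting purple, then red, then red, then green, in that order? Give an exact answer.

Chain rule:
P = 7/17 × 8/16 × 7/15 × 2/14 = 784/57120 = 7/510.

7/510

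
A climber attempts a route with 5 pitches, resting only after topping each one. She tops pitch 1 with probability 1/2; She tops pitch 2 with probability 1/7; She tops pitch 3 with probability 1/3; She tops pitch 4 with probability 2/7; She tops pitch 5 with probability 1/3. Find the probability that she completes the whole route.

The events are sequential, so multiply the conditional probabilities:
P = 1/2 × 1/7 × 1/3 × 2/7 × 1/3 = 2/882 = 1/441.

1/441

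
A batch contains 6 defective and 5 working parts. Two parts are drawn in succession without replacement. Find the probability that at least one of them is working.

8/11

P(no working) = 6/11 × 5/10 = 30/110 = 3/11.
P(at least one) = 1 − 3/11 = 8/11.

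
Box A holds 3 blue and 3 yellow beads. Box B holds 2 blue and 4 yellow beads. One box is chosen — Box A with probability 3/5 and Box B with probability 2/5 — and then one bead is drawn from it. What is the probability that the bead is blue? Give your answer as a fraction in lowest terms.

From Box A: P(blue) = 3/6.
From Box B: P(blue) = 2/6.
Total probability = (3/5)(3/6) + (2/5)(2/6) = 13/30.

13/30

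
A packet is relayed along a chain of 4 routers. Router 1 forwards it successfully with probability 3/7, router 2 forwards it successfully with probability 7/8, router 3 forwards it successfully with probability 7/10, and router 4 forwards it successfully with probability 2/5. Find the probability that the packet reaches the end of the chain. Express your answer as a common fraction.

21/200

Each stage is reached only if all earlier stages succeed, so
P = 3/7 × 7/8 × 7/10 × 2/5 = 294/2800 = 21/200.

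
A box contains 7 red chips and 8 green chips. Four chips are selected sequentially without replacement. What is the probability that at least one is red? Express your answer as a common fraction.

37/39

P(no red) = 8/15 × 7/14 × 6/13 × 5/12 = 1680/32760 = 2/39.
P(at least one) = 1 − 2/39 = 37/39.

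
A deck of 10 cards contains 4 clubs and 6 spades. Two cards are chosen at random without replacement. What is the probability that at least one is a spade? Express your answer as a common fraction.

13/15

P(no spades) = 4/10 × 3/9 = 12/90 = 2/15.
P(at least one) = 1 − 2/15 = 13/15.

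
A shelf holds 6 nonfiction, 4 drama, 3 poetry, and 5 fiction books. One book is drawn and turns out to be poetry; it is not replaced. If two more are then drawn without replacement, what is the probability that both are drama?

3/68

After the first draw, 4 of the remaining 17 books are drama.
P = 4/17 × 3/16 = 12/272 = 3/68.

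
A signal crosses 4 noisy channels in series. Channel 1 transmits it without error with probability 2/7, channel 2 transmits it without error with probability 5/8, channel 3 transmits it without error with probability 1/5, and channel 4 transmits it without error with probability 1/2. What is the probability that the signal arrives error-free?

Multiplying along the chain,
P = 2/7 × 5/8 × 1/5 × 1/2 = 10/560 = 1/56.

1/56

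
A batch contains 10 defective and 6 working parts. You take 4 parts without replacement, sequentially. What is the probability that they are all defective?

P(every draw is defective) = 10/16 × 9/15 × 8/14 × 7/13 = 5040/43680 = 3/26.

3/26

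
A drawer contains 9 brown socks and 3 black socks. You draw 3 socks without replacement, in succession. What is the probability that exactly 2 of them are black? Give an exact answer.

27/220

One ordering (black drawn first) has probability 3/12 × 2/11 × 9/10 = 54/1320 = 9/220.
There are C(3,2) = 3 such orderings, each equally likely, so P = 3 × 9/220 = 27/220.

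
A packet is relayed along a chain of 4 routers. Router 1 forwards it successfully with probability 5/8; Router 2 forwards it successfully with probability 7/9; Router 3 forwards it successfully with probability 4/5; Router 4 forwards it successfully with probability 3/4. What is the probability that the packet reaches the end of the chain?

7/24

Multiplying along the chain,
P = 5/8 × 7/9 × 4/5 × 3/4 = 420/1440 = 7/24.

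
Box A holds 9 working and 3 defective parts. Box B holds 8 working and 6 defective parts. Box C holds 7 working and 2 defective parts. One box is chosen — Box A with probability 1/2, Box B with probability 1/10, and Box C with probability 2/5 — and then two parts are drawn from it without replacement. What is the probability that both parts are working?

From Box A: P(both working) = (9/12)(8/11) = 6/11.
From Box B: P(both working) = (8/14)(7/13) = 4/13.
From Box C: P(both working) = (7/9)(6/8) = 7/12.
Total probability = (1/2)(6/11) + (1/10)(4/13) + (2/5)(7/12) = 2303/4290.

2303/4290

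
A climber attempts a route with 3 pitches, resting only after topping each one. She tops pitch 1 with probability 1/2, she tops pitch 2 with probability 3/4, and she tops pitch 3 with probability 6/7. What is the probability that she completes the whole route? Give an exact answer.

9/28

Multiplying along the chain,
P = 1/2 × 3/4 × 6/7 = 18/56 = 9/28.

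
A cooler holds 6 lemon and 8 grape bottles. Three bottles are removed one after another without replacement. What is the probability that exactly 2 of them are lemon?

One ordering (lemon drawn first) has probability 6/14 × 5/13 × 8/12 = 240/2184 = 10/91.
There are C(3,2) = 3 such orderings, each equally likely, so P = 3 × 10/91 = 30/91.

30/91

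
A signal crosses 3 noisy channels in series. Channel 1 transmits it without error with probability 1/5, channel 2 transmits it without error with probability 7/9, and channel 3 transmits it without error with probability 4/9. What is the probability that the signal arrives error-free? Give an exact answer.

Multiplying along the chain,
P = 1/5 × 7/9 × 4/9 = 28/405.

28/405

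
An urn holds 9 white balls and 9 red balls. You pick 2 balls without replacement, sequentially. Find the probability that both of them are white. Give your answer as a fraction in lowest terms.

4/17

P(every draw is white) = 9/18 × 8/17 = 72/306 = 4/17.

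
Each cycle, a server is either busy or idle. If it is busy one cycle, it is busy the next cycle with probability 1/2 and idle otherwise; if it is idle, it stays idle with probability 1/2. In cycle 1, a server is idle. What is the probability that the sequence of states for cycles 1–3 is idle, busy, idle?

1/4

Cycle 1 is given. For each transition, use the conditional probability from the current state:
P(busy | idle) = 1/2; P(idle | busy) = 1/2.
P = 1/2 × 1/2 = 1/4.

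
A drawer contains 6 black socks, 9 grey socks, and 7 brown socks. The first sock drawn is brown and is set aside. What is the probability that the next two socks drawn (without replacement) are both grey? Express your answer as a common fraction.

With the first sock removed, 9 grey remain out of 21.
P = 9/21 × 8/20 = 72/420 = 6/35.

6/35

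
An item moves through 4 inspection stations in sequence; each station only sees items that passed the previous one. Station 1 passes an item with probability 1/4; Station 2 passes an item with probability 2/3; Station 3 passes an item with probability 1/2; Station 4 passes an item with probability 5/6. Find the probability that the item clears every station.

5/72

Each stage is reached only if all earlier stages succeed, so
P = 1/4 × 2/3 × 1/2 × 5/6 = 10/144 = 5/72.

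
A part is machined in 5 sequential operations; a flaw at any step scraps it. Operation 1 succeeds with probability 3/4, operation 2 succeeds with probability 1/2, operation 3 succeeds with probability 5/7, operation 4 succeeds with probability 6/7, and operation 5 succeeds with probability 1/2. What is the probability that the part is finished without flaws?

Each stage is reached only if all earlier stages succeed, so
P = 3/4 × 1/2 × 5/7 × 6/7 × 1/2 = 90/784 = 45/392.

45/392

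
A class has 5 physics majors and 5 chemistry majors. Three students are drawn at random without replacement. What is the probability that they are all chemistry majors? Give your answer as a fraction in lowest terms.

1/12

P(every draw is a chemistry major) = 5/10 × 4/9 × 3/8 = 60/720 = 1/12.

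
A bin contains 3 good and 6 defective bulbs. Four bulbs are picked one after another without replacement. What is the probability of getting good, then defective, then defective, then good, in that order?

5/84

Chain rule:
P = 3/9 × 6/8 × 5/7 × 2/6 = 180/3024 = 5/84.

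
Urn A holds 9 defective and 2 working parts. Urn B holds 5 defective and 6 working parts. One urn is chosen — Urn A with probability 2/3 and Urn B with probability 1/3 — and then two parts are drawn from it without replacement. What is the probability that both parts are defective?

From Urn A: P(both defective) = (9/11)(8/10) = 36/55.
From Urn B: P(both defective) = (5/11)(4/10) = 2/11.
Total probability = (2/3)(36/55) + (1/3)(2/11) = 82/165.

82/165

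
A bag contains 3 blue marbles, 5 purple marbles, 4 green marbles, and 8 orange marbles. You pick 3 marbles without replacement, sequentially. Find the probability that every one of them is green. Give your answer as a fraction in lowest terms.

P(all green) = 4/20 × 3/19 × 2/18 = 24/6840 = 1/285.

1/285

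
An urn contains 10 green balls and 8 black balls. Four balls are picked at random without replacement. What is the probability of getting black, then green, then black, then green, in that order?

Chain rule:
P = 8/18 × 10/17 × 7/16 × 9/15 = 5040/73440 = 7/102.

7/102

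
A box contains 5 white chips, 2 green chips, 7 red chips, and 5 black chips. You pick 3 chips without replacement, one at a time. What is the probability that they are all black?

P(every draw is black) = 5/19 × 4/18 × 3/17 = 60/5814 = 10/969.

10/969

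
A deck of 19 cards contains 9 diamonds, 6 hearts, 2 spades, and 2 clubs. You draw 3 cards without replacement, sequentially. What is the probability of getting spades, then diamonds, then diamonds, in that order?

8/323

Each draw changes the counts, so multiply the conditional probabilities along the sequence:
P = 2/19 × 9/18 × 8/17 = 144/5814 = 8/323.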